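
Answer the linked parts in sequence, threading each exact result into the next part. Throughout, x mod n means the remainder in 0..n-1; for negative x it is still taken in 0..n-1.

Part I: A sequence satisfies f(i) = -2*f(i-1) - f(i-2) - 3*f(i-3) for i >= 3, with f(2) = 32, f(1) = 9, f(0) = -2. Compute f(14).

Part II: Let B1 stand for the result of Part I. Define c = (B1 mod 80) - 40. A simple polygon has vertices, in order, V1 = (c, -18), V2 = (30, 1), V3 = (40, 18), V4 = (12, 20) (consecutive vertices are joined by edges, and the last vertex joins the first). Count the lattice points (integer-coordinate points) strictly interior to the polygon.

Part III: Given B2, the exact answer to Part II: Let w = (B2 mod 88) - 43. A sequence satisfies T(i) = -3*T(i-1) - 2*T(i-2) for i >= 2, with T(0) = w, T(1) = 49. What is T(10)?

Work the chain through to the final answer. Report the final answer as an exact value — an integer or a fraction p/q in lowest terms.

Part I: f(3) = -2*(32) - 1*(9) - 3*(-2) = -67; iterating: f(3)=-67, f(4)=75, f(5)=-179, f(6)=484, f(7)=-1014, f(8)=2081, f(9)=-4600, f(10)=10161, f(11)=-21965, f(12)=47569, f(13)=-103656, f(14)=225638; answer 225638
Part II: B1 = 225638; c = -2; cross terms: (-2*1 - 30*-18)=538, (30*18 - 40*1)=500, (40*20 - 12*18)=584, (12*-18 - -2*20)=-176; twice the area = |1446| = 1446; area = 723; boundary points = 1 + 1 + 2 + 2 = 6; strictly interior points = area - boundary/2 + 1 = 721; answer 721
Part III: B2 = 721; w = -26; T(2) = -3*(49) - 2*(-26) = -95; iterating: T(2)=-95, T(3)=187, T(4)=-371, T(5)=739, T(6)=-1475, T(7)=2947, T(8)=-5891, T(9)=11779, T(10)=-23555; answer -23555

-23555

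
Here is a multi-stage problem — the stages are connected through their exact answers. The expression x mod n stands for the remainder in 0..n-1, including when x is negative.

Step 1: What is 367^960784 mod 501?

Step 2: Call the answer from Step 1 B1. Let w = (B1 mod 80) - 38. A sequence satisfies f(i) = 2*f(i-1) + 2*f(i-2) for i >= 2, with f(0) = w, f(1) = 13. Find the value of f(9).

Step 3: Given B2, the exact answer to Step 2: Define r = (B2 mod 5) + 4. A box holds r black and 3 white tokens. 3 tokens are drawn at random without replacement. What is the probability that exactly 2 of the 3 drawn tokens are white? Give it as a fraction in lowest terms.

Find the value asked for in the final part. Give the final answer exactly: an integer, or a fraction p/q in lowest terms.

Step 1: squarings mod 501: 367^1=367, 367^2=421, 367^4=388, 367^8=244, 367^16=418, 367^32=376, 367^64=94, 367^128=319, 367^256=58, 367^512=358, 367^1024=409, 367^2048=448, 367^4096=304, 367^8192=232, 367^16384=217, 367^32768=496, 367^65536=25, 367^131072=124, 367^262144=346, 367^524288=478; 367^960784 = 367^16 * 367^256 * 367^2048 * 367^8192 * 367^32768 * 367^131072 * 367^262144 * 367^524288 = 475 (mod 501); answer 475
Step 2: B1 = 475; w = 37; f(2) = 2*(13) + 2*(37) = 100; iterating: f(2)=100, f(3)=226, f(4)=652, f(5)=1756, f(6)=4816, f(7)=13144, f(8)=35920, f(9)=98128; answer 98128
Step 3: B2 = 98128; r = 7; total draws C(10,3) = 120; favorable C(3,2)*C(7,1) = 21; P = 7/40; answer 7/40

7/40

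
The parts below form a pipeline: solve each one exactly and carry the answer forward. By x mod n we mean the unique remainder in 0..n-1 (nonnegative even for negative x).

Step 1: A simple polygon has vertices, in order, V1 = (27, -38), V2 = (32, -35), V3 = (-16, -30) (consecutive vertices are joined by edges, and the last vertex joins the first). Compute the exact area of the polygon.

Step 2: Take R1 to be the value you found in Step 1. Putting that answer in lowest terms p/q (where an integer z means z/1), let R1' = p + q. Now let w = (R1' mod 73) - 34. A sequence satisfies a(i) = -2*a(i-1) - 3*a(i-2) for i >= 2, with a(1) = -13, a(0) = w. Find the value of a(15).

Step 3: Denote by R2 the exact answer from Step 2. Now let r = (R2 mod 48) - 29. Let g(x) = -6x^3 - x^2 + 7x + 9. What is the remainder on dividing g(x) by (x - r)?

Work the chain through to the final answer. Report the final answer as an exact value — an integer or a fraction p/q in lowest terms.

82209

Step 1: cross terms: (27*-35 - 32*-38)=271, (32*-30 - -16*-35)=-1520, (-16*-38 - 27*-30)=1418; twice the area = |169| = 169; area = 169/2; answer 169/2
Step 2: R1 = 169/2; threaded value p + q = 171; w = -9; a(2) = -2*(-13) - 3*(-9) = 53; iterating: a(2)=53, a(3)=-67, a(4)=-25, a(5)=251, a(6)=-427, a(7)=101, a(8)=1079, a(9)=-2461, a(10)=1685, a(11)=4013, a(12)=-13081, a(13)=14123, a(14)=10997, a(15)=-64363; answer -64363
Step 3: R2 = -64363; r = -24; remainder = value at the root: -6*(-24)^3 - 1*(-24)^2 + 7*(-24)^1 + 9 = (82944) + (-576) + (-168) + (9) = 82209; answer 82209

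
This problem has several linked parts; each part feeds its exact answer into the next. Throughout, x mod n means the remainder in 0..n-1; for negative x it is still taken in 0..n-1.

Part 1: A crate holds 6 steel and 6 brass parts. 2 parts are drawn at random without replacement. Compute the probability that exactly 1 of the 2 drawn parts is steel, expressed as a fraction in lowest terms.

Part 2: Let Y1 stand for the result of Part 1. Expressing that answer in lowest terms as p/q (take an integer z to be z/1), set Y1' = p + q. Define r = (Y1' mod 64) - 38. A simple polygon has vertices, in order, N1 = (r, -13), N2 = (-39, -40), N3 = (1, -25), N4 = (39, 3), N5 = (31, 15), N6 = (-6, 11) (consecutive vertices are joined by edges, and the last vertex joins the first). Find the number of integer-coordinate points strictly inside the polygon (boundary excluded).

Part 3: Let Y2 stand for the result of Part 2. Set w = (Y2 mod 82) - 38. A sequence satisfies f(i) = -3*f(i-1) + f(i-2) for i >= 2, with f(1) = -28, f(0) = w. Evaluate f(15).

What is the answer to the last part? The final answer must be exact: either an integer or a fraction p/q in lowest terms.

-512159344

Part 1: total draws C(12,2) = 66; favorable C(6,1)*C(6,1) = 36; P = 6/11; answer 6/11
Part 2: Y1 = 6/11; threaded value p + q = 17; r = -21; cross terms: (-21*-40 - -39*-13)=333, (-39*-25 - 1*-40)=1015, (1*3 - 39*-25)=978, (39*15 - 31*3)=492, (31*11 - -6*15)=431, (-6*-13 - -21*11)=309; twice the area = |3558| = 3558; area = 1779; boundary points = 9 + 5 + 2 + 4 + 1 + 3 = 24; strictly interior points = area - boundary/2 + 1 = 1768; answer 1768
Part 3: Y2 = 1768; w = 8; f(2) = -3*(-28) + 1*(8) = 92; iterating: f(2)=92, f(3)=-304, f(4)=1004, f(5)=-3316, f(6)=10952, f(7)=-36172, f(8)=119468, f(9)=-394576, f(10)=1303196, f(11)=-4304164, f(12)=14215688, f(13)=-46951228, f(14)=155069372, f(15)=-512159344; answer -512159344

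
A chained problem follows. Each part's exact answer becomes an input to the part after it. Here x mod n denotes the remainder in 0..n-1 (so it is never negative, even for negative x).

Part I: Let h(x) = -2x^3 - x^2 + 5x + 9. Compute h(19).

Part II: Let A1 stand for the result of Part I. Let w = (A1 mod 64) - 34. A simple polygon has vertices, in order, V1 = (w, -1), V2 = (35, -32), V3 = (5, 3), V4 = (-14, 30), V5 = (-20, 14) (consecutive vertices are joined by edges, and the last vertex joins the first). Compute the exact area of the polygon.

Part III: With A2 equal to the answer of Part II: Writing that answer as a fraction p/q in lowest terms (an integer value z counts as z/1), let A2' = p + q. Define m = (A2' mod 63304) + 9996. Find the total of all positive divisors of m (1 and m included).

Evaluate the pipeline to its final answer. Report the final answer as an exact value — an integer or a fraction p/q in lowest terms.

Part I: -2*(19)^3 - 1*(19)^2 + 5*(19)^1 + 9 = (-13718) + (-361) + (95) + (9) = -13975; answer -13975
Part II: A1 = -13975; w = 7; cross terms: (7*-32 - 35*-1)=-189, (35*3 - 5*-32)=265, (5*30 - -14*3)=192, (-14*14 - -20*30)=404, (-20*-1 - 7*14)=-78; twice the area = |594| = 594; area = 297; answer 297
Part III: A2 = 297; threaded value p + q = 298; m = 10294; 10294 = 2 * 5147; sigma = (1 + 2) * (1 + 5147) = 3 * 5148 = 15444; answer 15444

15444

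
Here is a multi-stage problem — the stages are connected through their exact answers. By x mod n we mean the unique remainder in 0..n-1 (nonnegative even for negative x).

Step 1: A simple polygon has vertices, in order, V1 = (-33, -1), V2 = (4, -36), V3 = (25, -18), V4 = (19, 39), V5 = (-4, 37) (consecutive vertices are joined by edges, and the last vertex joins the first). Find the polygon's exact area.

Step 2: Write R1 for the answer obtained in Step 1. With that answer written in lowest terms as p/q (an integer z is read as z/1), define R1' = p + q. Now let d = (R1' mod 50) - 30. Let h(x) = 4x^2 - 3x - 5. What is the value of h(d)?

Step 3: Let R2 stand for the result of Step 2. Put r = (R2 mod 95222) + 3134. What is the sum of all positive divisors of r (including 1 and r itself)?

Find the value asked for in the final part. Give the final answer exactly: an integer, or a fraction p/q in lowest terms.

5760

Step 1: cross terms: (-33*-36 - 4*-1)=1192, (4*-18 - 25*-36)=828, (25*39 - 19*-18)=1317, (19*37 - -4*39)=859, (-4*-1 - -33*37)=1225; twice the area = |5421| = 5421; area = 5421/2; answer 5421/2
Step 2: R1 = 5421/2; threaded value p + q = 5423; d = -7; 4*(-7)^2 - 3*(-7)^1 - 5 = (196) + (21) + (-5) = 212; answer 212
Step 3: R2 = 212; r = 3346; 3346 = 2 * 7 * 239; sigma = (1 + 2) * (1 + 7) * (1 + 239) = 3 * 8 * 240 = 5760; answer 5760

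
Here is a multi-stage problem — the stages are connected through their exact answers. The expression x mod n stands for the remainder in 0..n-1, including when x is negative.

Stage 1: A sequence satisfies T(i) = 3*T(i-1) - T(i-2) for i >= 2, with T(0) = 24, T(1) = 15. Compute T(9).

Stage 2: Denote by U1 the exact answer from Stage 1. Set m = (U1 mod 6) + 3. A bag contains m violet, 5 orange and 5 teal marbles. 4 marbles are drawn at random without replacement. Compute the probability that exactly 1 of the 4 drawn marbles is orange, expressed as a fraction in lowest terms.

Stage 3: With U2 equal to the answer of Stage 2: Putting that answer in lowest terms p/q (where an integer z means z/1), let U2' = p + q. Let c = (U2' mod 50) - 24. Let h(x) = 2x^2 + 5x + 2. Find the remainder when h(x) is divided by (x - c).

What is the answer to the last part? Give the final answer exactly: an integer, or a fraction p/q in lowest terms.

Stage 1: T(2) = 3*(15) - 1*(24) = 21; iterating: T(2)=21, T(3)=48, T(4)=123, T(5)=321, T(6)=840, T(7)=2199, T(8)=5757, T(9)=15072; answer 15072
Stage 2: U1 = 15072; m = 3; total draws C(13,4) = 715; favorable C(5,1)*C(8,3) = 280; P = 56/143; answer 56/143
Stage 3: U2 = 56/143; threaded value p + q = 199; c = 25; remainder = value at the root: 2*(25)^2 + 5*(25)^1 + 2 = (1250) + (125) + (2) = 1377; answer 1377

1377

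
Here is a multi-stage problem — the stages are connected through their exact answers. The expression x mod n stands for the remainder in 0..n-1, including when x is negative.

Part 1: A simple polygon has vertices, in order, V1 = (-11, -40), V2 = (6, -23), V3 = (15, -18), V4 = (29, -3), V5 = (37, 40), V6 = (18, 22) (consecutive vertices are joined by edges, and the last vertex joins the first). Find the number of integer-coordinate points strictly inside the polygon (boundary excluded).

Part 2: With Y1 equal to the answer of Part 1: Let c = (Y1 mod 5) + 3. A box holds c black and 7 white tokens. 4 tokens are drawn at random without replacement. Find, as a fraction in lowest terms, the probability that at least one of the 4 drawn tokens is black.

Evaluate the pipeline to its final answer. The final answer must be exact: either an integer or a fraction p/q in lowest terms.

92/99

Part 1: cross terms: (-11*-23 - 6*-40)=493, (6*-18 - 15*-23)=237, (15*-3 - 29*-18)=477, (29*40 - 37*-3)=1271, (37*22 - 18*40)=94, (18*-40 - -11*22)=-478; twice the area = |2094| = 2094; area = 1047; boundary points = 17 + 1 + 1 + 1 + 1 + 1 = 22; strictly interior points = area - boundary/2 + 1 = 1037; answer 1037
Part 2: Y1 = 1037; c = 5; total draws C(12,4) = 495; complement C(7,4) = 35; favorable 495 - 35 = 460; P = 92/99; answer 92/99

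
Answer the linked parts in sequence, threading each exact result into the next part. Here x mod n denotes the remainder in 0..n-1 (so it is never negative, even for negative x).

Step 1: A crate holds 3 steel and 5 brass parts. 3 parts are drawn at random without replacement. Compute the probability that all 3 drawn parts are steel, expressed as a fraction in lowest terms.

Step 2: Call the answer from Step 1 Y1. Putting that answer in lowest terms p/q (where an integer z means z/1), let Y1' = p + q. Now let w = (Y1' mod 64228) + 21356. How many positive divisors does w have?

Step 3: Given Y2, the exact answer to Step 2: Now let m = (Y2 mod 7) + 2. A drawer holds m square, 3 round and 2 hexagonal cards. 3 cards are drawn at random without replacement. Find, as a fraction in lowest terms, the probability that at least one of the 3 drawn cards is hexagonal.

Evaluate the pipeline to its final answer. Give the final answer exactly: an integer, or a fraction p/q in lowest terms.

5/11

Step 1: total draws C(8,3) = 56; favorable C(3,3) = 1; P = 1/56; answer 1/56
Step 2: Y1 = 1/56; threaded value p + q = 57; w = 21413; 21413 = 7^2 * 19 * 23; number of divisors = (2+1) * (1+1) * (1+1) = 12; answer 12
Step 3: Y2 = 12; m = 7; total draws C(12,3) = 220; complement C(10,3) = 120; favorable 220 - 120 = 100; P = 5/11; answer 5/11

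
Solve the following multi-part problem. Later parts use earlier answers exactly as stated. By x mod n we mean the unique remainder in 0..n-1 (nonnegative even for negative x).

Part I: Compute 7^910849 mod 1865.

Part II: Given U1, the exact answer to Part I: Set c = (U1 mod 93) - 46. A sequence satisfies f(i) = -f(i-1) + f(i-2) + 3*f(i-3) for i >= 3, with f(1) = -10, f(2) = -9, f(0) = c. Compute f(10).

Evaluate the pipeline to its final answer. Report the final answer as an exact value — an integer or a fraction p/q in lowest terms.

Part I: squarings mod 1865: 7^1=7, 7^2=49, 7^4=536, 7^8=86, 7^16=1801, 7^32=366, 7^64=1541, 7^128=536, 7^256=86, 7^512=1801, 7^1024=366, 7^2048=1541, 7^4096=536, 7^8192=86, 7^16384=1801, 7^32768=366, 7^65536=1541, 7^131072=536, 7^262144=86, 7^524288=1801; 7^910849 = 7^1 * 7^512 * 7^1024 * 7^8192 * 7^16384 * 7^32768 * 7^65536 * 7^262144 * 7^524288 = 332 (mod 1865); answer 332
Part II: U1 = 332; c = 7; f(3) = -1*(-9) + 1*(-10) + 3*(7) = 20; iterating: f(3)=20, f(4)=-59, f(5)=52, f(6)=-51, f(7)=-74, f(8)=179, f(9)=-406, f(10)=363; answer 363

363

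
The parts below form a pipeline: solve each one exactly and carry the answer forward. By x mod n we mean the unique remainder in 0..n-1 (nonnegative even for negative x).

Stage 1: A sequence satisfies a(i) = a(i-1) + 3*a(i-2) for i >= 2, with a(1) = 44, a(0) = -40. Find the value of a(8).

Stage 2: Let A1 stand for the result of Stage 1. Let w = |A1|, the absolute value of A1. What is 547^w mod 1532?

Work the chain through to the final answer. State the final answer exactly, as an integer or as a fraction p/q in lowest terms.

1493

Stage 1: a(2) = 1*(44) + 3*(-40) = -76; iterating: a(2)=-76, a(3)=56, a(4)=-172, a(5)=-4, a(6)=-520, a(7)=-532, a(8)=-2092; answer -2092
Stage 2: A1 = -2092; w = 2092; squarings mod 1532: 547^1=547, 547^2=469, 547^4=885, 547^8=373, 547^16=1249, 547^32=425, 547^64=1381, 547^128=1353, 547^256=1401, 547^512=309, 547^1024=497, 547^2048=357; 547^2092 = 547^4 * 547^8 * 547^32 * 547^2048 = 1493 (mod 1532); answer 1493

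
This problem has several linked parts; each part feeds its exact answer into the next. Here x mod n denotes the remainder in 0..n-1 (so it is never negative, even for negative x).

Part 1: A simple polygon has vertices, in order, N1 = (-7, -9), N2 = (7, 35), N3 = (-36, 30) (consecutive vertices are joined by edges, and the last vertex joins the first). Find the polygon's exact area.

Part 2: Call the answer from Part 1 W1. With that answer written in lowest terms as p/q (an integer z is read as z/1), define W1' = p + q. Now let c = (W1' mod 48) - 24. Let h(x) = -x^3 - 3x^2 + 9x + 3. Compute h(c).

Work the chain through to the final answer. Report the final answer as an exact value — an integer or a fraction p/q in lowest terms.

11883

Part 1: cross terms: (-7*35 - 7*-9)=-182, (7*30 - -36*35)=1470, (-36*-9 - -7*30)=534; twice the area = |1822| = 1822; area = 911; answer 911
Part 2: W1 = 911; threaded value p + q = 912; c = -24; -1*(-24)^3 - 3*(-24)^2 + 9*(-24)^1 + 3 = (13824) + (-1728) + (-216) + (3) = 11883; answer 11883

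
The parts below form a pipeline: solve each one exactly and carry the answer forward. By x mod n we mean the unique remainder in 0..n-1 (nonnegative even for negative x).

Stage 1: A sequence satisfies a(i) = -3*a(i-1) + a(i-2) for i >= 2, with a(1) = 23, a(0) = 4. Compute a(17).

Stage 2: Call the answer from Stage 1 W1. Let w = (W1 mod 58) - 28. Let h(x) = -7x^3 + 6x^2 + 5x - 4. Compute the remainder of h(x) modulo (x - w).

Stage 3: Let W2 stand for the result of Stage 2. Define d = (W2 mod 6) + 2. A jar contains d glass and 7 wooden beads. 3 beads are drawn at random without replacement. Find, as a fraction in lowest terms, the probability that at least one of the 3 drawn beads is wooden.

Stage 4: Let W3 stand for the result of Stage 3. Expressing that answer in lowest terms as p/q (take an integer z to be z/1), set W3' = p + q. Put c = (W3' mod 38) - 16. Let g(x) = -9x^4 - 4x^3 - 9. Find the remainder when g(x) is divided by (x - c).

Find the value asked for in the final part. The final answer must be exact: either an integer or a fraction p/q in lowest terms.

-12537

Stage 1: a(2) = -3*(23) + 1*(4) = -65; iterating: a(2)=-65, a(3)=218, a(4)=-719, a(5)=2375, a(6)=-7844, a(7)=25907, a(8)=-85565, a(9)=282602, a(10)=-933371, a(11)=3082715, a(12)=-10181516, a(13)=33627263, a(14)=-111063305, a(15)=366817178, a(16)=-1211514839, a(17)=4001361695; answer 4001361695
Stage 2: W1 = 4001361695; w = 15; remainder = value at the root: -7*(15)^3 + 6*(15)^2 + 5*(15)^1 - 4 = (-23625) + (1350) + (75) + (-4) = -22204; answer -22204
Stage 3: W2 = -22204; d = 4; total draws C(11,3) = 165; complement C(4,3) = 4; favorable 165 - 4 = 161; P = 161/165; answer 161/165
Stage 4: W3 = 161/165; threaded value p + q = 326; c = 6; remainder = value at the root: -9*(6)^4 - 4*(6)^3 - 9 = (-11664) + (-864) + (-9) = -12537; answer -12537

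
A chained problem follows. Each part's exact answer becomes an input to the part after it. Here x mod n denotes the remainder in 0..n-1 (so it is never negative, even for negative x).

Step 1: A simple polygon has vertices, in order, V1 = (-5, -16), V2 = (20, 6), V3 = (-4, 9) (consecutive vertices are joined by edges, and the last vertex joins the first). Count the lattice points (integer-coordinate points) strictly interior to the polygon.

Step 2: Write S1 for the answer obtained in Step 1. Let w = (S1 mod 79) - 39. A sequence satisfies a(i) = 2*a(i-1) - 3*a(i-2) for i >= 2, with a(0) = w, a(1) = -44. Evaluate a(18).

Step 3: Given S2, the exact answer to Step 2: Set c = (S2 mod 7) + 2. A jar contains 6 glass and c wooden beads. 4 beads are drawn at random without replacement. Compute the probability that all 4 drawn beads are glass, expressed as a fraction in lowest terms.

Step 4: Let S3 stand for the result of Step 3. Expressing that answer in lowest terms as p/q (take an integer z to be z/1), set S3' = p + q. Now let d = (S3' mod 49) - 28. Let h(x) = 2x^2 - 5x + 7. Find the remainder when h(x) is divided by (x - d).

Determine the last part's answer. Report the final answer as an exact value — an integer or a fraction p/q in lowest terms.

Step 1: cross terms: (-5*6 - 20*-16)=290, (20*9 - -4*6)=204, (-4*-16 - -5*9)=109; twice the area = |603| = 603; area = 603/2; boundary points = 1 + 3 + 1 = 5; strictly interior points = area - boundary/2 + 1 = 300; answer 300
Step 2: S1 = 300; w = 24; a(2) = 2*(-44) - 3*(24) = -160; iterating: a(2)=-160, a(3)=-188, a(4)=104, a(5)=772, a(6)=1232, a(7)=148, a(8)=-3400, a(9)=-7244, a(10)=-4288, a(11)=13156, a(12)=39176, a(13)=38884, a(14)=-39760, a(15)=-196172, a(16)=-273064, a(17)=42388, a(18)=903968; answer 903968
Step 3: S2 = 903968; c = 4; total draws C(10,4) = 210; favorable C(6,4) = 15; P = 1/14; answer 1/14
Step 4: S3 = 1/14; threaded value p + q = 15; d = -13; remainder = value at the root: 2*(-13)^2 - 5*(-13)^1 + 7 = (338) + (65) + (7) = 410; answer 410

410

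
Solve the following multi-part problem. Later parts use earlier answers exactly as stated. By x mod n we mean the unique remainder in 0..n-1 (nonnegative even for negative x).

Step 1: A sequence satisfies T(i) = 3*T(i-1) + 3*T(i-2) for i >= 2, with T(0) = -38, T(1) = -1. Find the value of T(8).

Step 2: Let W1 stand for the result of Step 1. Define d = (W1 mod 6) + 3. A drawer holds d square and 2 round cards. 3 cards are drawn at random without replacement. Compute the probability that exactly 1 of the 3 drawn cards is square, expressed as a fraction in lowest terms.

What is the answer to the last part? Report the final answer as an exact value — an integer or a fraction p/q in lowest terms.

3/28

Step 1: T(2) = 3*(-1) + 3*(-38) = -117; iterating: T(2)=-117, T(3)=-354, T(4)=-1413, T(5)=-5301, T(6)=-20142, T(7)=-76329, T(8)=-289413; answer -289413
Step 2: W1 = -289413; d = 6; total draws C(8,3) = 56; favorable C(6,1)*C(2,2) = 6; P = 3/28; answer 3/28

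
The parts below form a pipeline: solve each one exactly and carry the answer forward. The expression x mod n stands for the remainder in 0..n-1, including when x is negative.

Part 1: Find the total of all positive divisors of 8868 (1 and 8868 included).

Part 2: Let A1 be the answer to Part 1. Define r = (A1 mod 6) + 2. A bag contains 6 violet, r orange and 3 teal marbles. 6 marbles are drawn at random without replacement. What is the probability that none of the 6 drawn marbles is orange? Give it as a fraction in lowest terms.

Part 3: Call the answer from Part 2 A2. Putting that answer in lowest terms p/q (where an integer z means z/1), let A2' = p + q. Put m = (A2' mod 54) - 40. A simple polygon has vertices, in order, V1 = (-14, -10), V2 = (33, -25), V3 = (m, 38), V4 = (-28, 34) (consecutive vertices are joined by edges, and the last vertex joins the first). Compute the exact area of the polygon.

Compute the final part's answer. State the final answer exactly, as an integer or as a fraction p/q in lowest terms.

1936

Part 1: 8868 = 2^2 * 3 * 739; sigma = (1 + 2 + 4) * (1 + 3) * (1 + 739) = 7 * 4 * 740 = 20720; answer 20720
Part 2: A1 = 20720; r = 4; total draws C(13,6) = 1716; favorable C(9,6) = 84; P = 7/143; answer 7/143
Part 3: A2 = 7/143; threaded value p + q = 150; m = 2; cross terms: (-14*-25 - 33*-10)=680, (33*38 - 2*-25)=1304, (2*34 - -28*38)=1132, (-28*-10 - -14*34)=756; twice the area = |3872| = 3872; area = 1936; answer 1936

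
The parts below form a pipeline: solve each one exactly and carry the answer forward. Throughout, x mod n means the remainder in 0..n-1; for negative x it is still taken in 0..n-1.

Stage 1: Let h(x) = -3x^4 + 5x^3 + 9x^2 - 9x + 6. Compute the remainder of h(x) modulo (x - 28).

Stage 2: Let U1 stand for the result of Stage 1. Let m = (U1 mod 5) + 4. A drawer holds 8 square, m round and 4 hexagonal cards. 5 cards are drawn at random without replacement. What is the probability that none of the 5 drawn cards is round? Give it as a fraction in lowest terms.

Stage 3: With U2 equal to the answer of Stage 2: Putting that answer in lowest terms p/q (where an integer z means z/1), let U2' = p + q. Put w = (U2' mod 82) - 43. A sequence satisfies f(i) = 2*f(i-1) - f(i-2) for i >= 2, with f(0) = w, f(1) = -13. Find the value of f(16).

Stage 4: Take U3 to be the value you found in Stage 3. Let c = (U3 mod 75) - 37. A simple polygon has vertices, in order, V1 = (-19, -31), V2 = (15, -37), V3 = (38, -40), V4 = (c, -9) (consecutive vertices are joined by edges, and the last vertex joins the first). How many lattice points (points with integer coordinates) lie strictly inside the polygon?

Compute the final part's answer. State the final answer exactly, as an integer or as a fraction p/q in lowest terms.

Stage 1: remainder = value at the root: -3*(28)^4 + 5*(28)^3 + 9*(28)^2 - 9*(28)^1 + 6 = (-1843968) + (109760) + (7056) + (-252) + (6) = -1727398; answer -1727398
Stage 2: U1 = -1727398; m = 6; total draws C(18,5) = 8568; favorable C(12,5) = 792; P = 11/119; answer 11/119
Stage 3: U2 = 11/119; threaded value p + q = 130; w = 5; f(2) = 2*(-13) - 1*(5) = -31; iterating: f(2)=-31, f(3)=-49, f(4)=-67, f(5)=-85, f(6)=-103, f(7)=-121, f(8)=-139, f(9)=-157, f(10)=-175, f(11)=-193, f(12)=-211, f(13)=-229, f(14)=-247, f(15)=-265, f(16)=-283; answer -283
Stage 4: U3 = -283; c = -20; cross terms: (-19*-37 - 15*-31)=1168, (15*-40 - 38*-37)=806, (38*-9 - -20*-40)=-1142, (-20*-31 - -19*-9)=449; twice the area = |1281| = 1281; area = 1281/2; boundary points = 2 + 1 + 1 + 1 = 5; strictly interior points = area - boundary/2 + 1 = 639; answer 639

639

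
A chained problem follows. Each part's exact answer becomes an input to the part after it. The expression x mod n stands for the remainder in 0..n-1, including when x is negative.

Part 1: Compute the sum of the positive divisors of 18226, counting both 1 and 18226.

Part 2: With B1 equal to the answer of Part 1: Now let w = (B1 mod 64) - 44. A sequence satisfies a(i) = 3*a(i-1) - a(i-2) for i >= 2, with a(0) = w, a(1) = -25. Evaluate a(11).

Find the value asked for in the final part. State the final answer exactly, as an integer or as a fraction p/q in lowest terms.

Part 1: 18226 = 2 * 13 * 701; sigma = (1 + 2) * (1 + 13) * (1 + 701) = 3 * 14 * 702 = 29484; answer 29484
Part 2: B1 = 29484; w = 0; a(2) = 3*(-25) - 1*(0) = -75; iterating: a(2)=-75, a(3)=-200, a(4)=-525, a(5)=-1375, a(6)=-3600, a(7)=-9425, a(8)=-24675, a(9)=-64600, a(10)=-169125, a(11)=-442775; answer -442775

-442775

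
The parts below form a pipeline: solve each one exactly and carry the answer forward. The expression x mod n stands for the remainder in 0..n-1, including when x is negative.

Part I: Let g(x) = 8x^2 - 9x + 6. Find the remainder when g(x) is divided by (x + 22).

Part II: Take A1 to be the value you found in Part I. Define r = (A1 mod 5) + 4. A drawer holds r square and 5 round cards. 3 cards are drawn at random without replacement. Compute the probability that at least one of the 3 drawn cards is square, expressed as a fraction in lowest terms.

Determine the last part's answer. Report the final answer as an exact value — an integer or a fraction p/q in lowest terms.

11/12

Part I: remainder = value at the root: 8*(-22)^2 - 9*(-22)^1 + 6 = (3872) + (198) + (6) = 4076; answer 4076
Part II: A1 = 4076; r = 5; total draws C(10,3) = 120; complement C(5,3) = 10; favorable 120 - 10 = 110; P = 11/12; answer 11/12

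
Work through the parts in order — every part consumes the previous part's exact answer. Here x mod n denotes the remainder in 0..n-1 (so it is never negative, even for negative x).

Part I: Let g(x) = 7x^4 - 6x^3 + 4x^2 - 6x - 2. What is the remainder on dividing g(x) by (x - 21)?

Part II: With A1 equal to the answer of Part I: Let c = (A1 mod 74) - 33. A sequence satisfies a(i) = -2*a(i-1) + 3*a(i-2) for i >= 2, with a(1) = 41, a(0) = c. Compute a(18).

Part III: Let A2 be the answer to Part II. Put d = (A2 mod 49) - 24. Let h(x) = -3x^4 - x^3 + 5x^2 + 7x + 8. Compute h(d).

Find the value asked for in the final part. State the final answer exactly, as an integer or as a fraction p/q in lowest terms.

Part I: remainder = value at the root: 7*(21)^4 - 6*(21)^3 + 4*(21)^2 - 6*(21)^1 - 2 = (1361367) + (-55566) + (1764) + (-126) + (-2) = 1307437; answer 1307437
Part II: A1 = 1307437; c = -28; a(2) = -2*(41) + 3*(-28) = -166; iterating: a(2)=-166, a(3)=455, a(4)=-1408, a(5)=4181, a(6)=-12586, a(7)=37715, a(8)=-113188, a(9)=339521, a(10)=-1018606, a(11)=3055775, a(12)=-9167368, a(13)=27502061, a(14)=-82506226, a(15)=247518635, a(16)=-742555948, a(17)=2227667801, a(18)=-6683003446; answer -6683003446
Part III: A2 = -6683003446; d = 4; -3*(4)^4 - 1*(4)^3 + 5*(4)^2 + 7*(4)^1 + 8 = (-768) + (-64) + (80) + (28) + (8) = -716; answer -716

-716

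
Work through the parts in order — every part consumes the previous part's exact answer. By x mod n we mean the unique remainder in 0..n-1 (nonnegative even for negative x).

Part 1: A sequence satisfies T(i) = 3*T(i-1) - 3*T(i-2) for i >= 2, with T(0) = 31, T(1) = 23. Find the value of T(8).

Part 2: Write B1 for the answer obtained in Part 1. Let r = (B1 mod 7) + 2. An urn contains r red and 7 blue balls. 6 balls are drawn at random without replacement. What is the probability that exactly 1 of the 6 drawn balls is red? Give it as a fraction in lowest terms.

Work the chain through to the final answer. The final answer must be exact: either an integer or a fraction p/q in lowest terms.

21/286

Part 1: T(2) = 3*(23) - 3*(31) = -24; iterating: T(2)=-24, T(3)=-141, T(4)=-351, T(5)=-630, T(6)=-837, T(7)=-621, T(8)=648; answer 648
Part 2: B1 = 648; r = 6; total draws C(13,6) = 1716; favorable C(6,1)*C(7,5) = 126; P = 21/286; answer 21/286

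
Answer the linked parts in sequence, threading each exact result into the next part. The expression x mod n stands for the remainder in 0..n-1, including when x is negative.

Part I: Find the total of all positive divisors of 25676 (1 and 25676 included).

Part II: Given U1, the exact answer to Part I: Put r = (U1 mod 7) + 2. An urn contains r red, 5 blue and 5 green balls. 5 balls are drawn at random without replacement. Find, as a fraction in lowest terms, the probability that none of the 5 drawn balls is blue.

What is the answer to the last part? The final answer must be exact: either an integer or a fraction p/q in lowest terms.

Part I: 25676 = 2^2 * 7^2 * 131; sigma = (1 + 2 + 4) * (1 + 7 + 49) * (1 + 131) = 7 * 57 * 132 = 52668; answer 52668
Part II: U1 = 52668; r = 2; total draws C(12,5) = 792; favorable C(7,5) = 21; P = 7/264; answer 7/264

7/264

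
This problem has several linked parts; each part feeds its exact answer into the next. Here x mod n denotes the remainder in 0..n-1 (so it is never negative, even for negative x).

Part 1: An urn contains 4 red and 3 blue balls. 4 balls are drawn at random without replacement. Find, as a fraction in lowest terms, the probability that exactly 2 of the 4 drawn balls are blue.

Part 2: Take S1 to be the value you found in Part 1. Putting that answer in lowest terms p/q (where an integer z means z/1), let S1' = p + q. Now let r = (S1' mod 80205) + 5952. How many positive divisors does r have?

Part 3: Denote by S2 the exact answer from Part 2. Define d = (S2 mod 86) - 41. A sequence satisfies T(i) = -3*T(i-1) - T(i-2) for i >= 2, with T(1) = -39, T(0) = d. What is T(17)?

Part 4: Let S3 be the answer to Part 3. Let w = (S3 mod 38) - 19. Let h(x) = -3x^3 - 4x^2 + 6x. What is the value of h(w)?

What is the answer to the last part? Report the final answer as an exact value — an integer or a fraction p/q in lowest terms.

-15793

Part 1: total draws C(7,4) = 35; favorable C(3,2)*C(4,2) = 18; P = 18/35; answer 18/35
Part 2: S1 = 18/35; threaded value p + q = 53; r = 6005; 6005 = 5 * 1201; number of divisors = (1+1) * (1+1) = 4; answer 4
Part 3: S2 = 4; d = -37; T(2) = -3*(-39) - 1*(-37) = 154; iterating: T(2)=154, T(3)=-423, T(4)=1115, T(5)=-2922, T(6)=7651, T(7)=-20031, T(8)=52442, T(9)=-137295, T(10)=359443, T(11)=-941034, T(12)=2463659, T(13)=-6449943, T(14)=16886170, T(15)=-44208567, T(16)=115739531, T(17)=-303010026; answer -303010026
Part 4: S3 = -303010026; w = 17; -3*(17)^3 - 4*(17)^2 + 6*(17)^1 = (-14739) + (-1156) + (102) = -15793; answer -15793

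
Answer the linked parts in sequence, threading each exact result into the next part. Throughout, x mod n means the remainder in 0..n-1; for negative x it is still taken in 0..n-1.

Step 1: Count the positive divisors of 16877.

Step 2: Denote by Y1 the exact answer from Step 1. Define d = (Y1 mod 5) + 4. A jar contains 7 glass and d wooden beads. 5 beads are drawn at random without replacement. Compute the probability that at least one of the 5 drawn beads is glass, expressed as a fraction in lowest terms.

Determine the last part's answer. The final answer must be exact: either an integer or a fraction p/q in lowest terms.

421/429

Step 1: 16877 = 7 * 2411; number of divisors = (1+1) * (1+1) = 4; answer 4
Step 2: Y1 = 4; d = 8; total draws C(15,5) = 3003; complement C(8,5) = 56; favorable 3003 - 56 = 2947; P = 421/429; answer 421/429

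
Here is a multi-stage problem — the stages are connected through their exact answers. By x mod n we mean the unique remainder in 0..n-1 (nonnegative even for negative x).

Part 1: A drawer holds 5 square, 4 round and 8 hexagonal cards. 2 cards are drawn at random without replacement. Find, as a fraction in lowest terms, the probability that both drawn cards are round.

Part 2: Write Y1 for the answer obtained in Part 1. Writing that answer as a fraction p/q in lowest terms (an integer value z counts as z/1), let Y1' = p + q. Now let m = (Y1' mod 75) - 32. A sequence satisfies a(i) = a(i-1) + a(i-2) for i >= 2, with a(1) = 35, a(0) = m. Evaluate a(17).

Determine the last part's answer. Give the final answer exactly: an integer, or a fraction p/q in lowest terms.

94388

Part 1: total draws C(17,2) = 136; favorable C(4,2) = 6; P = 3/68; answer 3/68
Part 2: Y1 = 3/68; threaded value p + q = 71; m = 39; a(2) = 1*(35) + 1*(39) = 74; iterating: a(2)=74, a(3)=109, a(4)=183, a(5)=292, a(6)=475, a(7)=767, a(8)=1242, a(9)=2009, a(10)=3251, a(11)=5260, a(12)=8511, a(13)=13771, a(14)=22282, a(15)=36053, a(16)=58335, a(17)=94388; answer 94388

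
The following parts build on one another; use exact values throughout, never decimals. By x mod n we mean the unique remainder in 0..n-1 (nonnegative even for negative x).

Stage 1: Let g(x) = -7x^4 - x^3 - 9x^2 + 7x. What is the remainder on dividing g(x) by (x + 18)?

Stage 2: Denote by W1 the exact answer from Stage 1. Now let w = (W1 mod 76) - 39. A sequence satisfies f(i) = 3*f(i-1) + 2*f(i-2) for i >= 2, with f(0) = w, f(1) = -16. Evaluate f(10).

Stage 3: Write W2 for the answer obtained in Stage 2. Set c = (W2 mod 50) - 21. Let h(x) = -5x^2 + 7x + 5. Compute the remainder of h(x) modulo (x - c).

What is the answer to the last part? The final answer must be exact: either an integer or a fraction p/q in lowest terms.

Stage 1: remainder = value at the root: -7*(-18)^4 - 1*(-18)^3 - 9*(-18)^2 + 7*(-18)^1 = (-734832) + (5832) + (-2916) + (-126) = -732042; answer -732042
Stage 2: W1 = -732042; w = 27; f(2) = 3*(-16) + 2*(27) = 6; iterating: f(2)=6, f(3)=-14, f(4)=-30, f(5)=-118, f(6)=-414, f(7)=-1478, f(8)=-5262, f(9)=-18742, f(10)=-66750; answer -66750
Stage 3: W2 = -66750; c = -21; remainder = value at the root: -5*(-21)^2 + 7*(-21)^1 + 5 = (-2205) + (-147) + (5) = -2347; answer -2347

-2347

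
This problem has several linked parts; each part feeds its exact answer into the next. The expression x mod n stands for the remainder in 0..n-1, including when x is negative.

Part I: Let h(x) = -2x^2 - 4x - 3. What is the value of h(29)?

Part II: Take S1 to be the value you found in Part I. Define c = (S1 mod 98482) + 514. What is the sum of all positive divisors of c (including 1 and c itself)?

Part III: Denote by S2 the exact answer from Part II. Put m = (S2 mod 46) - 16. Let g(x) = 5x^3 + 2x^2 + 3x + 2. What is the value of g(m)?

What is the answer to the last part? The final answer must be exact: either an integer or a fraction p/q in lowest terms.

Part I: -2*(29)^2 - 4*(29)^1 - 3 = (-1682) + (-116) + (-3) = -1801; answer -1801
Part II: S1 = -1801; c = 97195; 97195 = 5 * 7 * 2777; sigma = (1 + 5) * (1 + 7) * (1 + 2777) = 6 * 8 * 2778 = 133344; answer 133344
Part III: S2 = 133344; m = 20; 5*(20)^3 + 2*(20)^2 + 3*(20)^1 + 2 = (40000) + (800) + (60) + (2) = 40862; answer 40862

40862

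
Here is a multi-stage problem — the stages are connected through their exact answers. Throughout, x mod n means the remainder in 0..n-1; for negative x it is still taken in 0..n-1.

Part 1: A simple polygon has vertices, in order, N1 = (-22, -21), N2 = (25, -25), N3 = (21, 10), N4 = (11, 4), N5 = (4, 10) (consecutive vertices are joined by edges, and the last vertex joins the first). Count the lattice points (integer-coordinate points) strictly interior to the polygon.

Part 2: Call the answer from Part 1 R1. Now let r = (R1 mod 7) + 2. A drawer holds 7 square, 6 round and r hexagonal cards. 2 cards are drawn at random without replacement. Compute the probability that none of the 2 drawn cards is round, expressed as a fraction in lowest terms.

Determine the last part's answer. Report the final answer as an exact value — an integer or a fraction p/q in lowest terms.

Part 1: cross terms: (-22*-25 - 25*-21)=1075, (25*10 - 21*-25)=775, (21*4 - 11*10)=-26, (11*10 - 4*4)=94, (4*-21 - -22*10)=136; twice the area = |2054| = 2054; area = 1027; boundary points = 1 + 1 + 2 + 1 + 1 = 6; strictly interior points = area - boundary/2 + 1 = 1025; answer 1025
Part 2: R1 = 1025; r = 5; total draws C(18,2) = 153; favorable C(12,2) = 66; P = 22/51; answer 22/51

22/51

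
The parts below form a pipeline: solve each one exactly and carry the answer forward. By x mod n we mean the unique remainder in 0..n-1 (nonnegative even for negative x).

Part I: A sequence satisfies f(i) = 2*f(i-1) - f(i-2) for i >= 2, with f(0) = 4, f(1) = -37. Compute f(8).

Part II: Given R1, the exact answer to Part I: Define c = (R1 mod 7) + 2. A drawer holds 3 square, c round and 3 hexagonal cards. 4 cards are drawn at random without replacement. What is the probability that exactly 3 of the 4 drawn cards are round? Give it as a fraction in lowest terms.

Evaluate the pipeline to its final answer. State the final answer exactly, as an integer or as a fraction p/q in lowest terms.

42/143

Part I: f(2) = 2*(-37) - 1*(4) = -78; iterating: f(2)=-78, f(3)=-119, f(4)=-160, f(5)=-201, f(6)=-242, f(7)=-283, f(8)=-324; answer -324
Part II: R1 = -324; c = 7; total draws C(13,4) = 715; favorable C(7,3)*C(6,1) = 210; P = 42/143; answer 42/143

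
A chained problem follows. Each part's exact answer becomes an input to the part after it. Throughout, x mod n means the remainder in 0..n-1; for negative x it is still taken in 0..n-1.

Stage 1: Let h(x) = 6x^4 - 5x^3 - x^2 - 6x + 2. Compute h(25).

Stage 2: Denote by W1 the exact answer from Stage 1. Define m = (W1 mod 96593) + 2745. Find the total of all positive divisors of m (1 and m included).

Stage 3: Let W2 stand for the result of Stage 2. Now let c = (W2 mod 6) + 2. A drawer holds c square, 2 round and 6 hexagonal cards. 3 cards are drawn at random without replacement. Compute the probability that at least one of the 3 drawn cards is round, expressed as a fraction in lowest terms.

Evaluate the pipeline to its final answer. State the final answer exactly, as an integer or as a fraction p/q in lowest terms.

8/15

Stage 1: 6*(25)^4 - 5*(25)^3 - 1*(25)^2 - 6*(25)^1 + 2 = (2343750) + (-78125) + (-625) + (-150) + (2) = 2264852; answer 2264852
Stage 2: W1 = 2264852; m = 45958; 45958 = 2 * 11 * 2089; sigma = (1 + 2) * (1 + 11) * (1 + 2089) = 3 * 12 * 2090 = 75240; answer 75240
Stage 3: W2 = 75240; c = 2; total draws C(10,3) = 120; complement C(8,3) = 56; favorable 120 - 56 = 64; P = 8/15; answer 8/15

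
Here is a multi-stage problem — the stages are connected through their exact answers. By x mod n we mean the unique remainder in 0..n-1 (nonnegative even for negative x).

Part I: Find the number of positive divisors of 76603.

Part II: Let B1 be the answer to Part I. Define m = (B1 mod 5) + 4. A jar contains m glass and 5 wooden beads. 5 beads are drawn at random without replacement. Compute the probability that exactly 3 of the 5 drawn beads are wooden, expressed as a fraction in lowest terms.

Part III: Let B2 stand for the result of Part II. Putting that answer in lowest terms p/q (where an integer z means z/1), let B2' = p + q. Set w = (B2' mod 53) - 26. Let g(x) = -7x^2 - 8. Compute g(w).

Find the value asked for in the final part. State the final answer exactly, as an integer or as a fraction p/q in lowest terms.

-3711

Part I: 76603 is prime, so its only divisors are 1 and 76603; count = 2; answer 2
Part II: B1 = 2; m = 6; total draws C(11,5) = 462; favorable C(5,3)*C(6,2) = 150; P = 25/77; answer 25/77
Part III: B2 = 25/77; threaded value p + q = 102; w = 23; -7*(23)^2 - 8 = (-3703) + (-8) = -3711; answer -3711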